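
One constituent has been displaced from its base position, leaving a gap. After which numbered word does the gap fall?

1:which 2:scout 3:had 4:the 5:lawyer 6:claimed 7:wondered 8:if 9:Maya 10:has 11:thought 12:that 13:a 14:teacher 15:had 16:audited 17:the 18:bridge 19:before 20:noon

6

The displaced element is "which scout" (word 2).
It is linked across 1 clause boundary (Ø).
It functions as the subject of "wondered", so the gap sits immediately after word 6 ("claimed").
Base order: The lawyer had claimed that which scout wondered if Maya has thought that a teacher had audited the bridge before noon.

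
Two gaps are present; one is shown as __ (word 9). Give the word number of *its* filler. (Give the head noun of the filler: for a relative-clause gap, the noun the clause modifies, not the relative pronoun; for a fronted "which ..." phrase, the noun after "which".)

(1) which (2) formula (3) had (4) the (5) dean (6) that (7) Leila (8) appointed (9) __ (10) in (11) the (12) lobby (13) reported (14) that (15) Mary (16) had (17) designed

5

The marked gap is inside the relative clause, the direct object of "appointed".
Its filler is the head noun "dean" (via "that"), at word 5.
(The other dependency links word 2 to a gap after word 17.)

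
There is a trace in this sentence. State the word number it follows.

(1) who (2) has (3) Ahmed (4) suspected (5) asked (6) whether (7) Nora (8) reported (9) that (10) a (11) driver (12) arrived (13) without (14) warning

The displaced element is "who" (word 1).
It is linked across 1 clause boundary (Ø).
It functions as the subject of "asked", so the gap sits immediately after word 4 ("suspected").
Base order: Ahmed has suspected that who asked whether Nora reported that a driver arrived without warning.

4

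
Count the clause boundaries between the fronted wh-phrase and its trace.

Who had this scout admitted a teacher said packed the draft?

2

"who" is extracted from the subject of "packed".
Boundaries crossed, outermost first: [Ø], [Ø] — 2 in total.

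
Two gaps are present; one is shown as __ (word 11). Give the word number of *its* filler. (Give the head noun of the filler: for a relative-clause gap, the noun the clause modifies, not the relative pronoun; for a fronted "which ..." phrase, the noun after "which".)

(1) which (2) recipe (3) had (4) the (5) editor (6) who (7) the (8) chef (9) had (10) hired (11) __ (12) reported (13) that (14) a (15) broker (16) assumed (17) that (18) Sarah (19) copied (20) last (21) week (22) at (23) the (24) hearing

5

The marked gap is inside the relative clause, the direct object of "hired".
Its filler is the head noun "editor" (via "who"), at word 5.
(The other dependency links word 2 to a gap after word 19.)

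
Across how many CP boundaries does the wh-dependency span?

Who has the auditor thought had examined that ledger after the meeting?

"who" is extracted from the subject of "examined".
Boundaries crossed, outermost first: [Ø] — 1 in total.

1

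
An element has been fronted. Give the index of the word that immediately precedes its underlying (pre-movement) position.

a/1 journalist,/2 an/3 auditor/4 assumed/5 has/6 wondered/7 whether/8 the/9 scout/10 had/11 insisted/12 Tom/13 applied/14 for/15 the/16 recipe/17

5

The displaced element is "a journalist" (word 2).
It is linked across 1 clause boundary (Ø).
It functions as the subject of "wondered", so the gap sits immediately after word 5 ("assumed").
Base order: An auditor assumed a journalist has wondered whether the scout had insisted Tom applied for the recipe.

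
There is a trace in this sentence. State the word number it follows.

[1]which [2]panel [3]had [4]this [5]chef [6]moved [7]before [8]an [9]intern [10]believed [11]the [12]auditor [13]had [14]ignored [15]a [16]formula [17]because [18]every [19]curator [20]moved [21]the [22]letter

6

The displaced element is "which panel" (word 2).
It functions as the direct object of "moved", so the gap sits immediately after word 6 ("moved").
Base order: This chef had moved which panel before an intern believed the auditor had ignored a formula because every curator moved the letter.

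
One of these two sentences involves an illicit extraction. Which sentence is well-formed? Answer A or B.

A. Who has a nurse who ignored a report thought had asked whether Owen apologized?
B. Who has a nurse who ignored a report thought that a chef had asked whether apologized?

In B, the wh-phrase is extracted from inside a wh-island (introduced by "whether"), which blocks movement.
In A, the extraction path crosses only that-complement boundaries, which are transparent.
So A is grammatical.

A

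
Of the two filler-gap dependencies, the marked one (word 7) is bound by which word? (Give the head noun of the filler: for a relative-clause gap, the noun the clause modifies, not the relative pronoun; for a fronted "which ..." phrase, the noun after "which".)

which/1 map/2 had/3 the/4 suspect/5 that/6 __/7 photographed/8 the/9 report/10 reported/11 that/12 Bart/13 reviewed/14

5

The marked gap is inside the relative clause, the subject of "photographed".
Its filler is the head noun "suspect" (via "that"), at word 5.
(The other dependency links word 2 to a gap after word 14.)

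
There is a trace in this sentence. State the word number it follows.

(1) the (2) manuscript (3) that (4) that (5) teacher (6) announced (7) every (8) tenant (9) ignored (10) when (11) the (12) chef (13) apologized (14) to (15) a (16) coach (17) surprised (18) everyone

The displaced element is "the manuscript" (word 2).
It is linked across 1 clause boundary (Ø).
It functions as the direct object of "ignored", so the gap sits immediately after word 9 ("ignored").
Base order: That teacher announced every tenant ignored the manuscript when the chef apologized to a coach.

9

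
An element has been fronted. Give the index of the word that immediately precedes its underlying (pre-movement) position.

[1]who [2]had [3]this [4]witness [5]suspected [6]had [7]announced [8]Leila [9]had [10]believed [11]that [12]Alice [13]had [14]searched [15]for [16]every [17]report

5

The displaced element is "who" (word 1).
It is linked across 1 clause boundary (Ø).
It functions as the subject of "announced", so the gap sits immediately after word 5 ("suspected").
Base order: This witness had suspected that who had announced Leila had believed that Alice had searched for every report.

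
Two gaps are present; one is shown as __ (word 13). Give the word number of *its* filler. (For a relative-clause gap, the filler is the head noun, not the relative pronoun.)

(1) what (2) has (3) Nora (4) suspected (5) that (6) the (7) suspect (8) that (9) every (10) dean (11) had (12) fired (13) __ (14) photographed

7

The marked gap is inside the relative clause, the direct object of "fired".
Its filler is the head noun "suspect" (via "that"), at word 7.
(The other dependency links word 1 to a gap after word 14.)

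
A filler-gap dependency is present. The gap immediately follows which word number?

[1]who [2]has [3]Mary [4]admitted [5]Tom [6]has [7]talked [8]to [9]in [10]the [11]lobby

8

The displaced element is "who" (word 1).
It is linked across 1 clause boundary (Ø).
It functions as the object of the preposition "to" of "talked", so the gap sits immediately after word 8 ("to").
Base order: Mary has admitted Tom has talked to who in the lobby.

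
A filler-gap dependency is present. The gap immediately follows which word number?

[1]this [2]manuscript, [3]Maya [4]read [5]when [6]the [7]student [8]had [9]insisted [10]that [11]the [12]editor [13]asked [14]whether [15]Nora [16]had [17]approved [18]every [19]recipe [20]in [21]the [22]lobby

4

The displaced element is "this manuscript" (word 2).
It functions as the direct object of "read", so the gap sits immediately after word 4 ("read").
Base order: Maya read this manuscript when the student had insisted that the editor asked whether Nora had approved every recipe in the lobby.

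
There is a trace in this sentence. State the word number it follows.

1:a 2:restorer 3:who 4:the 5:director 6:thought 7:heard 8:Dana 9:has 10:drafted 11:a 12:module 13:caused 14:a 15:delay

6

The displaced element is "a restorer" (word 2).
It is linked across 1 clause boundary (Ø).
It functions as the subject of "heard", so the gap sits immediately after word 6 ("thought").
Base order: The director thought a restorer heard Dana has drafted a module.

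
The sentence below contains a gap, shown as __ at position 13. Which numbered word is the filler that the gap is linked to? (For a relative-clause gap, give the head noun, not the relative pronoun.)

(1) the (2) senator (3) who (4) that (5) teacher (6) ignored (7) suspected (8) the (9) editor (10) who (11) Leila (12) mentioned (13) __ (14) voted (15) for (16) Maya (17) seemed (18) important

9

The gap at 13 is the subject of "voted", inside a relative clause.
The relative pronoun is "who" (word 10); it is bound by the head noun immediately before it.
Its filler is the head noun "editor", at word 9.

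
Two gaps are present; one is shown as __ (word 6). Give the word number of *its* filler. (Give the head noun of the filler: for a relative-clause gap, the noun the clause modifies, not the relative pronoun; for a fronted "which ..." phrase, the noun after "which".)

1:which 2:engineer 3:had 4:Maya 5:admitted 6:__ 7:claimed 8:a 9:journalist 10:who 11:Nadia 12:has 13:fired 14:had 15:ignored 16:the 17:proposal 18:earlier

2

The marked gap is the subject of "claimed".
Its filler is the fronted wh-phrase "which engineer", at word 2.
(The other dependency links word 9 to a gap after word 13.)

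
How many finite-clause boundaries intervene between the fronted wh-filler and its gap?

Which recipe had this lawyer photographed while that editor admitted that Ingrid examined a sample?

0

"which recipe" originates inside the matrix clause — no clause boundary is crossed.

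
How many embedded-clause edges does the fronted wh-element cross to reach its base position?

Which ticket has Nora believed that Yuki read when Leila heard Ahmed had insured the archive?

1

"which ticket" is extracted from the object of "read".
Boundaries crossed, outermost first: [that] — 1 in total.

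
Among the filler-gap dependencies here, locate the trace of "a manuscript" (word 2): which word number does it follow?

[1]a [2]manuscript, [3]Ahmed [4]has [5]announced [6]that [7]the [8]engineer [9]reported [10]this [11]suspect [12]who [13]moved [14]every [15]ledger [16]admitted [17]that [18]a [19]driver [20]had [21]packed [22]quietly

21

The displaced element is "a manuscript" (word 2).
It is linked across 3 clause boundaries (that → Ø → that).
It functions as the direct object of "packed", so the gap sits immediately after word 21 ("packed").
Base order: Ahmed has announced that the engineer reported this suspect who moved every ledger admitted that a driver had packed a manuscript quietly.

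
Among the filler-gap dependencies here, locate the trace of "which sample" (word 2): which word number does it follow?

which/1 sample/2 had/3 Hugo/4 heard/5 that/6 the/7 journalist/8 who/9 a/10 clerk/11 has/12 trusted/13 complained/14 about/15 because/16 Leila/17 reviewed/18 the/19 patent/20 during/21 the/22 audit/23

15

The displaced element is "which sample" (word 2).
It is linked across 1 clause boundary (that).
It functions as the object of the preposition "about" of "complained", so the gap sits immediately after word 15 ("about").
Base order: Hugo had heard that the journalist who a clerk has trusted complained about which sample because Leila reviewed the patent during the audit.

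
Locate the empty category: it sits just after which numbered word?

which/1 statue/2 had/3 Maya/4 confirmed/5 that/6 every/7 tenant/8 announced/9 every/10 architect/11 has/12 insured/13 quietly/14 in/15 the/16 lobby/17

13

The displaced element is "which statue" (word 2).
It is linked across 2 clause boundaries (that → Ø).
It functions as the direct object of "insured", so the gap sits immediately after word 13 ("insured").
Base order: Maya had confirmed that every tenant announced every architect has insured which statue quietly in the lobby.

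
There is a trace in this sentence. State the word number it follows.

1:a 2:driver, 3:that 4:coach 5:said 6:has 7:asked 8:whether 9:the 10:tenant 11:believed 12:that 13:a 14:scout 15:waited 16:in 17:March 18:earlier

5

The displaced element is "a driver" (word 2).
It is linked across 1 clause boundary (Ø).
It functions as the subject of "asked", so the gap sits immediately after word 5 ("said").
Base order: That coach said that a driver has asked whether the tenant believed that a scout waited in March earlier.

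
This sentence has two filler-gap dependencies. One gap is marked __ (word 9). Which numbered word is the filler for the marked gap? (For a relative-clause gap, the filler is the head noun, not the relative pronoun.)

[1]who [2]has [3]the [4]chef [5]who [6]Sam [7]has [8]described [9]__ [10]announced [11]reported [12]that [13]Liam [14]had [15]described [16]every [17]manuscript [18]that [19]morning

4

The marked gap is inside the relative clause, the direct object of "described".
Its filler is the head noun "chef" (via "who"), at word 4.
(The other dependency links word 1 to a gap after word 10.)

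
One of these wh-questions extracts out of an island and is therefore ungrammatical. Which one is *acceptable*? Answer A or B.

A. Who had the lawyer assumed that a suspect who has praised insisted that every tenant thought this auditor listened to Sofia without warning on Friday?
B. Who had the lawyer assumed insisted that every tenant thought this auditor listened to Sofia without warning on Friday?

B

In A, the wh-phrase is extracted from inside a complex-NP island (relative clause) (introduced by "who"), which blocks movement.
In B, the extraction path crosses only that-complement boundaries, which are transparent.
So B is grammatical.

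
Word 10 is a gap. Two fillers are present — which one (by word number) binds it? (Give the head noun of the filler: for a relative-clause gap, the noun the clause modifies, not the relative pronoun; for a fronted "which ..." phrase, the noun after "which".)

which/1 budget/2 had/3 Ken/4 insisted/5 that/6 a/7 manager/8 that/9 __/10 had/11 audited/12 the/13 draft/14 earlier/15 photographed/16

The marked gap is inside the relative clause, the subject of "audited".
Its filler is the head noun "manager" (via "that"), at word 8.
(The other dependency links word 2 to a gap after word 16.)

8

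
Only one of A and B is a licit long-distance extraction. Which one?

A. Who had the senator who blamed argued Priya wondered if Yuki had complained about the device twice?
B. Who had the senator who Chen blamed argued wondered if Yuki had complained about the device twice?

In A, the wh-phrase is extracted from inside a complex-NP island (relative clause) (introduced by "who"), which blocks movement.
In B, the extraction path crosses only that-complement boundaries, which are transparent.
So B is grammatical.

B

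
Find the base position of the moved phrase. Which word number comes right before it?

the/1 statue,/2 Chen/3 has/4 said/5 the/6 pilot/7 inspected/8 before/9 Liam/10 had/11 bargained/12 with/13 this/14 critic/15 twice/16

The displaced element is "the statue" (word 2).
It is linked across 1 clause boundary (Ø).
It functions as the direct object of "inspected", so the gap sits immediately after word 8 ("inspected").
Base order: Chen has said the pilot inspected the statue before Liam had bargained with this critic twice.

8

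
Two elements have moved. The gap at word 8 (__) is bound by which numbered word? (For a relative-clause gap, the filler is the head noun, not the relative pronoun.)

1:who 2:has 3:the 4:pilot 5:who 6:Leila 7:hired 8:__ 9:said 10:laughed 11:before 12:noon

4

The marked gap is inside the relative clause, the direct object of "hired".
Its filler is the head noun "pilot" (via "who"), at word 4.
(The other dependency links word 1 to a gap after word 9.)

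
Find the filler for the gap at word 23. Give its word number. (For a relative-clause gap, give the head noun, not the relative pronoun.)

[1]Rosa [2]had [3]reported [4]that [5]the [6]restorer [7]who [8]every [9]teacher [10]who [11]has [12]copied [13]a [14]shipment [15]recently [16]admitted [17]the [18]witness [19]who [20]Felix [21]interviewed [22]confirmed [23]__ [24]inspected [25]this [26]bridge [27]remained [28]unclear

6

The gap at 23 is the subject of "inspected", inside a relative clause.
The relative pronoun is "who" (word 7); it is bound by the head noun immediately before it.
Its filler is the head noun "restorer", at word 6.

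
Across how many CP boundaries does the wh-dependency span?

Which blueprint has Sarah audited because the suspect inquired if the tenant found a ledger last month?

0

"which blueprint" originates inside the matrix clause — no clause boundary is crossed.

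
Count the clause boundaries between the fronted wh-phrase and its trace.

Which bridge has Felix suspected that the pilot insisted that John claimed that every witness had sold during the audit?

"which bridge" is extracted from the object of "sold".
Boundaries crossed, outermost first: [that], [that], [that] — 3 in total.

3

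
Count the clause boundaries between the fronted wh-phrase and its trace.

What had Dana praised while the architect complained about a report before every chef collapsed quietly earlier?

"what" originates inside the matrix clause — no clause boundary is crossed.

0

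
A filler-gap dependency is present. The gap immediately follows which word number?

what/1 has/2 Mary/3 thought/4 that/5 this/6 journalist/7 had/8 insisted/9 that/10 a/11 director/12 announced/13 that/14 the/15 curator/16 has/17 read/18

The displaced element is "what" (word 1).
It is linked across 3 clause boundaries (that → that → that).
It functions as the direct object of "read", so the gap sits immediately after word 18 ("read").
Base order: Mary has thought that this journalist had insisted that a director announced that the curator has read what.

18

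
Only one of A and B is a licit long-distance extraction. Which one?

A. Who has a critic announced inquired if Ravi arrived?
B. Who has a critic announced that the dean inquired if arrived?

A

In B, the wh-phrase is extracted from inside a wh-island (introduced by "if"), which blocks movement.
In A, the extraction path crosses only that-complement boundaries, which are transparent.
So A is grammatical.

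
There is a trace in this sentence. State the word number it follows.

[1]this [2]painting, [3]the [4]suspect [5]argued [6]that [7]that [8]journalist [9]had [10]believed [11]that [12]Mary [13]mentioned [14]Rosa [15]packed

The displaced element is "this painting" (word 2).
It is linked across 3 clause boundaries (that → that → Ø).
It functions as the direct object of "packed", so the gap sits immediately after word 15 ("packed").
Base order: The suspect argued that that journalist had believed that Mary mentioned Rosa packed this painting.

15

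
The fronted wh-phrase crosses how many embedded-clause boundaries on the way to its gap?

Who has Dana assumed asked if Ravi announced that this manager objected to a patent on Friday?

"who" is extracted from the subject of "asked".
Boundaries crossed, outermost first: [Ø] — 1 in total.

1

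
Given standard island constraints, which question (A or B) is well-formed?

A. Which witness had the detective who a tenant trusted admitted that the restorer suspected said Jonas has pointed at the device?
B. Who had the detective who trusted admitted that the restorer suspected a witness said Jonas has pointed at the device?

In B, the wh-phrase is extracted from inside a complex-NP island (relative clause) (introduced by "who"), which blocks movement.
In A, the extraction path crosses only that-complement boundaries, which are transparent.
So A is grammatical.

A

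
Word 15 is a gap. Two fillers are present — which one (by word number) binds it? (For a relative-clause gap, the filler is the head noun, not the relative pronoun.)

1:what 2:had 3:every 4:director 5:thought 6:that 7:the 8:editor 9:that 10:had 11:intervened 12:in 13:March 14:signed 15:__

1

The marked gap is the direct object of "signed".
Its filler is the fronted wh-phrase "what", at word 1.
(The other dependency links word 8 to a gap after word 9.)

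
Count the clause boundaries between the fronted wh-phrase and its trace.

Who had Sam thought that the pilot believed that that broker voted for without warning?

"who" is extracted from the PP object of "voted".
Boundaries crossed, outermost first: [that], [that] — 2 in total.

2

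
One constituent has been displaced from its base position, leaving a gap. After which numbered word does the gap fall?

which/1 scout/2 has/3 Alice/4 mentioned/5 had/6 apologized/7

The displaced element is "which scout" (word 2).
It is linked across 1 clause boundary (Ø).
It functions as the subject of "apologized", so the gap sits immediately after word 5 ("mentioned").
Base order: Alice has mentioned which scout had apologized.

5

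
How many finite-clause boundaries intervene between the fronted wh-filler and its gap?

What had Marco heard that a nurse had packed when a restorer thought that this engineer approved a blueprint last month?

1

"what" is extracted from the object of "packed".
Boundaries crossed, outermost first: [that] — 1 in total.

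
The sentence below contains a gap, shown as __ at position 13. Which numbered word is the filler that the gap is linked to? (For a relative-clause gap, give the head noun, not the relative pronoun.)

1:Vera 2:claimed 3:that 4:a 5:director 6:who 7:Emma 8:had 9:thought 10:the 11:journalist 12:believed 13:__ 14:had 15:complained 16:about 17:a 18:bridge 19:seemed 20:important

The gap at 13 is the subject of "complained", inside a relative clause.
The relative pronoun is "who" (word 6); it is bound by the head noun immediately before it.
Its filler is the head noun "director", at word 5.

5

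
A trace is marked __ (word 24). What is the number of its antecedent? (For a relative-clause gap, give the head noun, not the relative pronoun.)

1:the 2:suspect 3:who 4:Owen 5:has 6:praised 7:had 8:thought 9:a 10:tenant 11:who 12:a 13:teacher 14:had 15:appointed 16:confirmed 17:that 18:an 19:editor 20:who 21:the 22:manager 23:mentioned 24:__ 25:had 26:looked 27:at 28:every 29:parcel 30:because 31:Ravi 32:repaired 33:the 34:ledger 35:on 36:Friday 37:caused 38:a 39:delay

The gap at 24 is the subject of "looked", inside a relative clause.
The relative pronoun is "who" (word 20); it is bound by the head noun immediately before it.
Its filler is the head noun "editor", at word 19.

19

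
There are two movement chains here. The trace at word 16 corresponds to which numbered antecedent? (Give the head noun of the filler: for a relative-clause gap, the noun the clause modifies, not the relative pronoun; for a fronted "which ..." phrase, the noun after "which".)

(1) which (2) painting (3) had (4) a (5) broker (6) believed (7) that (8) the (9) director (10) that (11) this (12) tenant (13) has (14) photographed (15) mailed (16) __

The marked gap is the direct object of "mailed".
Its filler is the fronted wh-phrase "which painting", at word 2.
(The other dependency links word 9 to a gap after word 14.)

2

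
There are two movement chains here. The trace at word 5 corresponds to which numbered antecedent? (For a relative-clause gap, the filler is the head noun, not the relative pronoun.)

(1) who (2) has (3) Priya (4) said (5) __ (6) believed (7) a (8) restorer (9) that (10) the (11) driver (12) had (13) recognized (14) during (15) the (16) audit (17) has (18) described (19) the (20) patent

The marked gap is the subject of "believed".
Its filler is the fronted wh-phrase "who", at word 1.
(The other dependency links word 8 to a gap after word 13.)

1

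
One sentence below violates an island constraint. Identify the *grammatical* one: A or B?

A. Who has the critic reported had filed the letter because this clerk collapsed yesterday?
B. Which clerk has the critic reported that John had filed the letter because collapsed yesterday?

A

In B, the wh-phrase is extracted from inside an adjunct island (introduced by "because"), which blocks movement.
In A, the extraction path crosses only that-complement boundaries, which are transparent.
So A is grammatical.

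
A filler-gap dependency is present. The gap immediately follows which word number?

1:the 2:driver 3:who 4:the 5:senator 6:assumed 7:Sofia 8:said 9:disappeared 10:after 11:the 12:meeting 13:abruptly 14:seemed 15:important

The displaced element is "the driver" (word 2).
It is linked across 2 clause boundaries (Ø → Ø).
It functions as the subject of "disappeared", so the gap sits immediately after word 8 ("said").
Base order: The senator assumed Sofia said that the driver disappeared after the meeting abruptly.

8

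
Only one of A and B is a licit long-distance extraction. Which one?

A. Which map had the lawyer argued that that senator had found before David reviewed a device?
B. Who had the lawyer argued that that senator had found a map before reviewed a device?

A

In B, the wh-phrase is extracted from inside an adjunct island (introduced by "before"), which blocks movement.
In A, the extraction path crosses only that-complement boundaries, which are transparent.
So A is grammatical.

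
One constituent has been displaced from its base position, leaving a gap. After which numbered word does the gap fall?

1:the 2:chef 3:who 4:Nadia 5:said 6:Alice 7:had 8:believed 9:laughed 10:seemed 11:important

The displaced element is "the chef" (word 2).
It is linked across 2 clause boundaries (Ø → Ø).
It functions as the subject of "laughed", so the gap sits immediately after word 8 ("believed").
Base order: Nadia said Alice had believed the chef laughed.

8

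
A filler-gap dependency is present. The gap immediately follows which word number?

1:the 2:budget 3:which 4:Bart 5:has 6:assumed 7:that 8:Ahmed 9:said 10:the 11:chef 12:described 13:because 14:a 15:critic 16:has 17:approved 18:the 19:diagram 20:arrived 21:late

12

The displaced element is "the budget" (word 2).
It is linked across 2 clause boundaries (that → Ø).
It functions as the direct object of "described", so the gap sits immediately after word 12 ("described").
Base order: Bart has assumed that Ahmed said the chef described the budget because a critic has approved the diagram.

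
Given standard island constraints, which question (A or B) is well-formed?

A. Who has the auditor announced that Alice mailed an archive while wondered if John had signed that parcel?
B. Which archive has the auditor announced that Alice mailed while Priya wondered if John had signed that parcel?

In A, the wh-phrase is extracted from inside an adjunct island (introduced by "while"), which blocks movement.
In B, the extraction path crosses only that-complement boundaries, which are transparent.
So B is grammatical.

B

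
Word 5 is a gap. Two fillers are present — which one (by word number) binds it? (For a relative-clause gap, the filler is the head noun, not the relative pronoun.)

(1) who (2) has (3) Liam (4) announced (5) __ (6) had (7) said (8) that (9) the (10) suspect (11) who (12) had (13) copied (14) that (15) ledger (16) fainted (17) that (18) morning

1

The marked gap is the subject of "said".
Its filler is the fronted wh-phrase "who", at word 1.
(The other dependency links word 10 to a gap after word 11.)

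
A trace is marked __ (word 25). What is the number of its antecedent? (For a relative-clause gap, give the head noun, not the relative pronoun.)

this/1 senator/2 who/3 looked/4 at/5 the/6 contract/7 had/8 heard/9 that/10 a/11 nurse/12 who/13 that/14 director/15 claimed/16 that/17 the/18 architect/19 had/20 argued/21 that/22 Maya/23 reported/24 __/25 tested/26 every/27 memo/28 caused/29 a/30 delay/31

The gap at 25 is the subject of "tested", inside a relative clause.
The relative pronoun is "who" (word 13); it is bound by the head noun immediately before it.
Its filler is the head noun "nurse", at word 12.

12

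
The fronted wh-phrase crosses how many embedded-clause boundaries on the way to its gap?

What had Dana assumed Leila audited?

"what" is extracted from the object of "audited".
Boundaries crossed, outermost first: [Ø] — 1 in total.

1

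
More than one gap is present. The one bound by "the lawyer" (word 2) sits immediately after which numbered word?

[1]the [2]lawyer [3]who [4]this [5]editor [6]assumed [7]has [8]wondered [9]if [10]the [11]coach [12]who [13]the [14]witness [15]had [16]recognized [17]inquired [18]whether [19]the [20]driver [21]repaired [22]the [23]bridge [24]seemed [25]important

6

The displaced element is "the lawyer" (word 2).
It is linked across 1 clause boundary (Ø).
It functions as the subject of "wondered", so the gap sits immediately after word 6 ("assumed").
Base order: This editor assumed the lawyer has wondered if the coach who the witness had recognized inquired whether the driver repaired the bridge.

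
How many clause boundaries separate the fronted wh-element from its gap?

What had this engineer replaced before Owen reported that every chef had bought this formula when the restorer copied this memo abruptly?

0

"what" originates inside the matrix clause — no clause boundary is crossed.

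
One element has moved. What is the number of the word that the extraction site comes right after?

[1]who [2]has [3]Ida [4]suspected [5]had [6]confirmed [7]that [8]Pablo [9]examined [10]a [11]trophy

4

The displaced element is "who" (word 1).
It is linked across 1 clause boundary (Ø).
It functions as the subject of "confirmed", so the gap sits immediately after word 4 ("suspected").
Base order: Ida has suspected who had confirmed that Pablo examined a trophy.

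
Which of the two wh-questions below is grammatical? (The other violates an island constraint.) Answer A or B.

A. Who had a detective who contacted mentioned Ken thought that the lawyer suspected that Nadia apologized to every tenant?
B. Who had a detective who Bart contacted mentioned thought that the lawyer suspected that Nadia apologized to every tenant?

B

In A, the wh-phrase is extracted from inside a complex-NP island (relative clause) (introduced by "who"), which blocks movement.
In B, the extraction path crosses only that-complement boundaries, which are transparent.
So B is grammatical.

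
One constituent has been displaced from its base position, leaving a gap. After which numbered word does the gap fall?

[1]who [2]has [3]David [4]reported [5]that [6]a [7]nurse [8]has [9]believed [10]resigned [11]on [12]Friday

The displaced element is "who" (word 1).
It is linked across 2 clause boundaries (that → Ø).
It functions as the subject of "resigned", so the gap sits immediately after word 9 ("believed").
Base order: David has reported that a nurse has believed who resigned on Friday.

9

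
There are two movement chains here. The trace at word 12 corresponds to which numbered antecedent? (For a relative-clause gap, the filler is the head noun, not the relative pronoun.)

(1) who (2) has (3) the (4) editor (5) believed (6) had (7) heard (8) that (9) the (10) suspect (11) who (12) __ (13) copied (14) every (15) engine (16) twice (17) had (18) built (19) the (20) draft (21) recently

The marked gap is inside the relative clause, the subject of "copied".
Its filler is the head noun "suspect" (via "who"), at word 10.
(The other dependency links word 1 to a gap after word 5.)

10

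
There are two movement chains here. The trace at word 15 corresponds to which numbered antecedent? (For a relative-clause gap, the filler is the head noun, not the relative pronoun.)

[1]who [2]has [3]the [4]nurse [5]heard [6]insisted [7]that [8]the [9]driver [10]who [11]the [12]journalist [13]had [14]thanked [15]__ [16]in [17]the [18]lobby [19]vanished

The marked gap is inside the relative clause, the direct object of "thanked".
Its filler is the head noun "driver" (via "who"), at word 9.
(The other dependency links word 1 to a gap after word 5.)

9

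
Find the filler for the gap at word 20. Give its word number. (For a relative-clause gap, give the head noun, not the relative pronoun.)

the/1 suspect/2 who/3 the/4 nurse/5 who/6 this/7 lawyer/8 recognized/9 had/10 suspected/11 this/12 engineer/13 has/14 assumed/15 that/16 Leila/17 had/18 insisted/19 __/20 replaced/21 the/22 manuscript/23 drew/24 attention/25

2

The gap at 20 is the subject of "replaced", inside a relative clause.
The relative pronoun is "who" (word 3); it is bound by the head noun immediately before it.
Its filler is the head noun "suspect", at word 2.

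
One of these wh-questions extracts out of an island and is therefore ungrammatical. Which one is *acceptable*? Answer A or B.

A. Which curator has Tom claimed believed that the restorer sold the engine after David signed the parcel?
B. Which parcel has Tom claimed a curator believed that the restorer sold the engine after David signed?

A

In B, the wh-phrase is extracted from inside an adjunct island (introduced by "after"), which blocks movement.
In A, the extraction path crosses only that-complement boundaries, which are transparent.
So A is grammatical.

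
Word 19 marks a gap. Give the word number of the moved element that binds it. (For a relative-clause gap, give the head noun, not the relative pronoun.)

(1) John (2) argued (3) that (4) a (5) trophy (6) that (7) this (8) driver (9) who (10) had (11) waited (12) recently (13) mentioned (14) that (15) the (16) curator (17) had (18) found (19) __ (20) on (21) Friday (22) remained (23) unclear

5

The gap at 19 is the object of "found", inside a relative clause.
The relative pronoun is "that" (word 6); it is bound by the head noun immediately before it.
Its filler is the head noun "trophy", at word 5.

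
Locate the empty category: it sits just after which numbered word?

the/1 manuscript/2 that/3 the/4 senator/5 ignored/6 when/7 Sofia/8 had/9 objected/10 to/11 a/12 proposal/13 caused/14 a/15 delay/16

6

The displaced element is "the manuscript" (word 2).
It functions as the direct object of "ignored", so the gap sits immediately after word 6 ("ignored").
Base order: The senator ignored the manuscript when Sofia had objected to a proposal.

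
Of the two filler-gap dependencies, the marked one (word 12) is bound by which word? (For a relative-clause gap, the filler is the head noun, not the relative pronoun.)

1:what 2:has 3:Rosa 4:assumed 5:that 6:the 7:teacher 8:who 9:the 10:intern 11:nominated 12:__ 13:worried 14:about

The marked gap is inside the relative clause, the direct object of "nominated".
Its filler is the head noun "teacher" (via "who"), at word 7.
(The other dependency links word 1 to a gap after word 14.)

7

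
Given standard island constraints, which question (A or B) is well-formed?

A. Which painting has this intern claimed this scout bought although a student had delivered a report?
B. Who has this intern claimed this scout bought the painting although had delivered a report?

In B, the wh-phrase is extracted from inside an adjunct island (introduced by "although"), which blocks movement.
In A, the extraction path crosses only that-complement boundaries, which are transparent.
So A is grammatical.

A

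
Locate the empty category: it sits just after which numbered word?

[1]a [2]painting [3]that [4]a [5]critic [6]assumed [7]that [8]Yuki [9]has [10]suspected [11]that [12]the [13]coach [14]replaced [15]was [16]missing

The displaced element is "a painting" (word 2).
It is linked across 2 clause boundaries (that → that).
It functions as the direct object of "replaced", so the gap sits immediately after word 14 ("replaced").
Base order: A critic assumed that Yuki has suspected that the coach replaced a painting.

14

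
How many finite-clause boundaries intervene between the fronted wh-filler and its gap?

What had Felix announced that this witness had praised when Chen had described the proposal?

"what" is extracted from the object of "praised".
Boundaries crossed, outermost first: [that] — 1 in total.

1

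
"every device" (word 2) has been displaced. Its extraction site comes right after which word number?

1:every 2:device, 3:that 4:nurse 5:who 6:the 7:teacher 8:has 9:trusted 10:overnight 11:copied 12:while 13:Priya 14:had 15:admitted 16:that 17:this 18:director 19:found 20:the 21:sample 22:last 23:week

11

The displaced element is "every device" (word 2).
It functions as the direct object of "copied", so the gap sits immediately after word 11 ("copied").
Base order: That nurse who the teacher has trusted overnight copied every device while Priya had admitted that this director found the sample last week.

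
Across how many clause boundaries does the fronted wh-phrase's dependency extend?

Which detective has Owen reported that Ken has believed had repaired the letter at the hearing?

"which detective" is extracted from the subject of "repaired".
Boundaries crossed, outermost first: [that], [Ø] — 2 in total.

2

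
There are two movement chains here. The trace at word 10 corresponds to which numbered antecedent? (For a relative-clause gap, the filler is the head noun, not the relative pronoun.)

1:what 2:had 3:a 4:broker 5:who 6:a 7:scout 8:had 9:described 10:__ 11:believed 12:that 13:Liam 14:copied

The marked gap is inside the relative clause, the direct object of "described".
Its filler is the head noun "broker" (via "who"), at word 4.
(The other dependency links word 1 to a gap after word 14.)

4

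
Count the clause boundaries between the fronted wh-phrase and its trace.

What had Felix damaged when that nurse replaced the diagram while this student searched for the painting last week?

"what" originates inside the matrix clause — no clause boundary is crossed.

0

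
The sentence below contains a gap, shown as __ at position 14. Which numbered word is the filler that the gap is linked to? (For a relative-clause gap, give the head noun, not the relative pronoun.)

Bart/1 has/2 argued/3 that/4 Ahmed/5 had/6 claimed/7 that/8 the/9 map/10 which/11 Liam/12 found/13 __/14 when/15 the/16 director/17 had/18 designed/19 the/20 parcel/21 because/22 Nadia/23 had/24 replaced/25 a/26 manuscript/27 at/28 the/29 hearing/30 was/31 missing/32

10

The gap at 14 is the object of "found", inside a relative clause.
The relative pronoun is "which" (word 11); it is bound by the head noun immediately before it.
Its filler is the head noun "map", at word 10.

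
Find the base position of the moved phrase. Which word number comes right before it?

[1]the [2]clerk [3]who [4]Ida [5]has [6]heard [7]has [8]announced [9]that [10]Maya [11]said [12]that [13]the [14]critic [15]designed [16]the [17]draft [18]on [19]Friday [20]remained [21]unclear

The displaced element is "the clerk" (word 2).
It is linked across 1 clause boundary (Ø).
It functions as the subject of "announced", so the gap sits immediately after word 6 ("heard").
Base order: Ida has heard the clerk has announced that Maya said that the critic designed the draft on Friday.

6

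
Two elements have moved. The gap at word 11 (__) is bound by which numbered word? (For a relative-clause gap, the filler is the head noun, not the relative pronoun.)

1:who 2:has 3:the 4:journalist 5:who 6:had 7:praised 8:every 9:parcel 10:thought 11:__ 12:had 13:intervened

The marked gap is the subject of "intervened".
Its filler is the fronted wh-phrase "who", at word 1.
(The other dependency links word 4 to a gap after word 5.)

1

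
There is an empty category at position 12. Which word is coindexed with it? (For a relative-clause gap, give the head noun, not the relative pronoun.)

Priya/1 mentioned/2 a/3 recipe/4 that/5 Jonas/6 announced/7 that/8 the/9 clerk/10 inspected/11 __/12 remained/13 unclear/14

The gap at 12 is the object of "inspected", inside a relative clause.
The relative pronoun is "that" (word 5); it is bound by the head noun immediately before it.
Its filler is the head noun "recipe", at word 4.

4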